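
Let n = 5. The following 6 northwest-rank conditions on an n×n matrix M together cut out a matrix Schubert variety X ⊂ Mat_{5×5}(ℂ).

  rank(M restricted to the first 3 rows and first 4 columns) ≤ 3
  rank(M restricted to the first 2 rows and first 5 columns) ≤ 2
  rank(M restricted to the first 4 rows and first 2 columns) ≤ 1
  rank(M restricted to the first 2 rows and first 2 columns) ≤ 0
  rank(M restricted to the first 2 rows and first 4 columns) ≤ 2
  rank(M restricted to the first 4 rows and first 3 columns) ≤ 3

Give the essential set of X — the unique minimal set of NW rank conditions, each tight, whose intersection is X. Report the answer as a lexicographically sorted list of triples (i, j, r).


Propagating the 6 rank bounds to every northwest block:

  row 1: 0 | 0 | 1 | 1 | 1
  row 2: 0 | 0 | 1 | 2 | 2
  row 3: 1 | 1 | 2 | 3 | 3
  row 4: 1 | 1 | 2 | 3 | 4
  row 5: 1 | 2 | 3 | 4 | 5

hence w(1..5) = (3, 4, 1, 5, 2).

Fulton essential set (2 of the 5 Rothe cells):

[(2, 2, 0), (4, 2, 1)]


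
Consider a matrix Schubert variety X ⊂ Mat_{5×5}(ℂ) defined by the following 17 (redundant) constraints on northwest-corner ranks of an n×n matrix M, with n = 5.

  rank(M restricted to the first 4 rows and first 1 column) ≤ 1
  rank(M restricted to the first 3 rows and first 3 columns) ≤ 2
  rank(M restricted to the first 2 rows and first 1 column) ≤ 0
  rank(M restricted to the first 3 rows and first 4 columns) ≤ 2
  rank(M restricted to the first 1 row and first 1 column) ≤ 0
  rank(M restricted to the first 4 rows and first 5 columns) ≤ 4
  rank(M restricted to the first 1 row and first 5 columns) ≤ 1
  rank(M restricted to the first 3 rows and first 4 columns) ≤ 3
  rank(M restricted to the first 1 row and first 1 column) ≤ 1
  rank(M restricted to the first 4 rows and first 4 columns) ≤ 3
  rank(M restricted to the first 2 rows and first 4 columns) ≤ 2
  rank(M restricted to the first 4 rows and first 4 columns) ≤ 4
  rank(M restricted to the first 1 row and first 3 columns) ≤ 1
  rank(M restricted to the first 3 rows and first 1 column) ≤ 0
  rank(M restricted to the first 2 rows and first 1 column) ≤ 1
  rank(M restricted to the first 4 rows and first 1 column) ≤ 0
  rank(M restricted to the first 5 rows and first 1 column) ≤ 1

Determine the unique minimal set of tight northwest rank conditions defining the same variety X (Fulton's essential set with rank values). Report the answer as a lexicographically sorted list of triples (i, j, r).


Rank table r_w(5×5) implied by the 17 constraints:

  i=1: 0, 1, 1, 1, 1
  i=2: 0, 1, 2, 2, 2
  i=3: 0, 1, 2, 2, 3
  i=4: 0, 1, 2, 3, 4
  i=5: 1, 2, 3, 4, 5

the unique w with this rank table is (2, 3, 5, 4, 1).

2 SE-corners of the 5-cell Rothe diagram give Ess(w):

[(3, 4, 2), (4, 1, 0)]


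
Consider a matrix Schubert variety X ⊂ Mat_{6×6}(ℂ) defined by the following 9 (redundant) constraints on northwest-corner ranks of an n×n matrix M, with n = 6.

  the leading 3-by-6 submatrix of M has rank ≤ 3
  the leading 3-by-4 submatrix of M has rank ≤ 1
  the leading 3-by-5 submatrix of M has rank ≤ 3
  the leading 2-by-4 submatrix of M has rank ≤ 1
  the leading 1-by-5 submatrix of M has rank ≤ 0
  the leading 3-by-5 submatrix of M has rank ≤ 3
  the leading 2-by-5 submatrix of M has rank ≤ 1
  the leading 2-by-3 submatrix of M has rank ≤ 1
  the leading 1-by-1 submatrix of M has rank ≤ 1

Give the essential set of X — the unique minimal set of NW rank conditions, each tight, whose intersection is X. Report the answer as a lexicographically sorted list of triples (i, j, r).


Reconstructing r_w from the 9 given conditions:

  i=1: 0 | 0 | 0 | 0 | 0 | 1
  i=2: 1 | 1 | 1 | 1 | 1 | 2
  i=3: 1 | 1 | 1 | 1 | 2 | 3
  i=4: 1 | 2 | 2 | 2 | 3 | 4
  i=5: 1 | 2 | 3 | 3 | 4 | 5
  i=6: 1 | 2 | 3 | 4 | 5 | 6

hence w(1..6) = (6, 1, 5, 2, 3, 4).

Rothe diagram D(w) (8 cells), 2 SE-corners (essential conditions):

[(1, 5, 0), (3, 4, 1)]


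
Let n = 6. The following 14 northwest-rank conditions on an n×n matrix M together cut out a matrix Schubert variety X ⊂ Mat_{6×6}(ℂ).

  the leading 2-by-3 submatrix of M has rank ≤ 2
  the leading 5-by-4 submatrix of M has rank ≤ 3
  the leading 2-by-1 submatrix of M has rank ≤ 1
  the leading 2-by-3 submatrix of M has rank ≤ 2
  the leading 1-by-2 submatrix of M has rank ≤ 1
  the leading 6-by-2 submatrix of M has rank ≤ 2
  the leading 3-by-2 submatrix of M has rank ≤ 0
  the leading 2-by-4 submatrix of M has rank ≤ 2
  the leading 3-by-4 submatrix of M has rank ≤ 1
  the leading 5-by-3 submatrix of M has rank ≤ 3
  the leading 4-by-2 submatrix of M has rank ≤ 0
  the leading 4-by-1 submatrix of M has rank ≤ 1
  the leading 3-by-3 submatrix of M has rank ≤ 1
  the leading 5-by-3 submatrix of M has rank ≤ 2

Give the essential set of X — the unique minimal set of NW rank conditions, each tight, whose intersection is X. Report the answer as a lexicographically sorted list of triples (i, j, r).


Reconstructing r_w from the 14 given conditions:

  0, 0, 1, 1, 1, 1
  0, 0, 1, 1, 2, 2
  0, 0, 1, 1, 2, 3
  0, 0, 1, 2, 3, 4
  1, 1, 2, 3, 4, 5
  1, 2, 3, 4, 5, 6

giving w = (3, 5, 6, 4, 1, 2) via Δ²R.

D(w) has 10 cells with 2 SE-corners; essential set:

[(3, 4, 1), (4, 2, 0)]


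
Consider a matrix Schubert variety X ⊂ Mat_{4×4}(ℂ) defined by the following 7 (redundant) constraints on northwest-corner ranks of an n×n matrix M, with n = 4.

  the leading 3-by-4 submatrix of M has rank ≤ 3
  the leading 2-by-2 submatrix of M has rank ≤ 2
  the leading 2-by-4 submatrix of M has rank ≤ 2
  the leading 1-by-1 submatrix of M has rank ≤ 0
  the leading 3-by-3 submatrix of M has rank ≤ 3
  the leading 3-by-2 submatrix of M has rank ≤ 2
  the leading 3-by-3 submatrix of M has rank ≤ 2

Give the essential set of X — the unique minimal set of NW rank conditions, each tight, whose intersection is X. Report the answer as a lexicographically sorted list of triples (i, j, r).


Computing R[i][j] = min implied NW-rank bound (n=4, 7 conditions):

  row 1: 0 | 1 | 1 | 1
  row 2: 1 | 2 | 2 | 2
  row 3: 1 | 2 | 2 | 3
  row 4: 1 | 2 | 3 | 4

hence w(1..4) = (2, 1, 4, 3).

D(w) has 2 cells with 2 SE-corners; essential set:

[(1, 1, 0), (3, 3, 2)]


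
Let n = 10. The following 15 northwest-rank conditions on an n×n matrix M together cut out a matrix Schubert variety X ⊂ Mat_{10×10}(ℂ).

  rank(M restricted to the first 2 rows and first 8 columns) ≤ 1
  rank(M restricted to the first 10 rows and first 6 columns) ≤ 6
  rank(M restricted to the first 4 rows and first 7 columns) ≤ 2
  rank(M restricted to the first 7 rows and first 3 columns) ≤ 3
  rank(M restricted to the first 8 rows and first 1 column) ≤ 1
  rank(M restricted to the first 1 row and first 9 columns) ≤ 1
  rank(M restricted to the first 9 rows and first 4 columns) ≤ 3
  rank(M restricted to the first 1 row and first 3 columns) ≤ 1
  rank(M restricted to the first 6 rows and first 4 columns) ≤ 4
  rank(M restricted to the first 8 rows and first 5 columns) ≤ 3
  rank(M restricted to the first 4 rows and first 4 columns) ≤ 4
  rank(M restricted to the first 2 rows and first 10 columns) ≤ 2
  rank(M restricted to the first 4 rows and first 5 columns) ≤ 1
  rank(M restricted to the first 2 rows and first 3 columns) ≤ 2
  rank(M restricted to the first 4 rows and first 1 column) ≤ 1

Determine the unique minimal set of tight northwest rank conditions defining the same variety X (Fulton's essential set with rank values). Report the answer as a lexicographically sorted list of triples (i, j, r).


Computing R[i][j] = min implied NW-rank bound (n=10, 15 conditions):

  row 1: 1 1 1 1 1 1 1 1 1 1
  row 2: 1 1 1 1 1 1 1 1 2 2
  row 3: 1 1 1 1 1 2 2 2 3 3
  row 4: 1 1 1 1 1 2 2 3 4 4
  row 5: 1 2 2 2 2 3 3 4 5 5
  row 6: 1 2 3 3 3 4 4 5 6 6
  row 7: 1 2 3 3 3 4 5 6 7 7
  row 8: 1 2 3 3 3 4 5 6 7 8
  row 9: 1 2 3 3 4 5 6 7 8 9
  row 10: 1 2 3 4 5 6 7 8 9 10

so w = (1, 9, 6, 8, 2, 3, 7, 10, 5, 4).

5 SE-corners of the 21-cell Rothe diagram give Ess(w):

[(2, 8, 1), (4, 5, 1), (4, 7, 2), (8, 5, 3), (9, 4, 3)]


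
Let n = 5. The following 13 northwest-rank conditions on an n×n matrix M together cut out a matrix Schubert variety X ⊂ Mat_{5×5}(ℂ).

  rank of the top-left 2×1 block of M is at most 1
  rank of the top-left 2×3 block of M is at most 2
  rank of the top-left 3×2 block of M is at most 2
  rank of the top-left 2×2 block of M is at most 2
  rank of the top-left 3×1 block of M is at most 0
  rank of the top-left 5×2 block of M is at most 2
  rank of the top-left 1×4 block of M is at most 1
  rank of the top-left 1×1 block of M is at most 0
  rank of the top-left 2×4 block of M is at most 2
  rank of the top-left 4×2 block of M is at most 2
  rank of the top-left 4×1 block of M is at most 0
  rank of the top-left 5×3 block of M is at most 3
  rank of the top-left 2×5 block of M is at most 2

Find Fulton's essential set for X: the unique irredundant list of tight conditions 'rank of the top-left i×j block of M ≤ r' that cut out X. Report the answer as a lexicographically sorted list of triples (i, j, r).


Reconstructing r_w from the 13 given conditions:

  row 1: 0 1 1 1 1
  row 2: 0 1 2 2 2
  row 3: 0 1 2 3 3
  row 4: 0 1 2 3 4
  row 5: 1 2 3 4 5

reading off 1-entries of Δ²R: w = (2, 3, 4, 5, 1).

Rothe diagram D(w) (4 cells), 1 SE-corner (essential condition):

[(4, 1, 0)]


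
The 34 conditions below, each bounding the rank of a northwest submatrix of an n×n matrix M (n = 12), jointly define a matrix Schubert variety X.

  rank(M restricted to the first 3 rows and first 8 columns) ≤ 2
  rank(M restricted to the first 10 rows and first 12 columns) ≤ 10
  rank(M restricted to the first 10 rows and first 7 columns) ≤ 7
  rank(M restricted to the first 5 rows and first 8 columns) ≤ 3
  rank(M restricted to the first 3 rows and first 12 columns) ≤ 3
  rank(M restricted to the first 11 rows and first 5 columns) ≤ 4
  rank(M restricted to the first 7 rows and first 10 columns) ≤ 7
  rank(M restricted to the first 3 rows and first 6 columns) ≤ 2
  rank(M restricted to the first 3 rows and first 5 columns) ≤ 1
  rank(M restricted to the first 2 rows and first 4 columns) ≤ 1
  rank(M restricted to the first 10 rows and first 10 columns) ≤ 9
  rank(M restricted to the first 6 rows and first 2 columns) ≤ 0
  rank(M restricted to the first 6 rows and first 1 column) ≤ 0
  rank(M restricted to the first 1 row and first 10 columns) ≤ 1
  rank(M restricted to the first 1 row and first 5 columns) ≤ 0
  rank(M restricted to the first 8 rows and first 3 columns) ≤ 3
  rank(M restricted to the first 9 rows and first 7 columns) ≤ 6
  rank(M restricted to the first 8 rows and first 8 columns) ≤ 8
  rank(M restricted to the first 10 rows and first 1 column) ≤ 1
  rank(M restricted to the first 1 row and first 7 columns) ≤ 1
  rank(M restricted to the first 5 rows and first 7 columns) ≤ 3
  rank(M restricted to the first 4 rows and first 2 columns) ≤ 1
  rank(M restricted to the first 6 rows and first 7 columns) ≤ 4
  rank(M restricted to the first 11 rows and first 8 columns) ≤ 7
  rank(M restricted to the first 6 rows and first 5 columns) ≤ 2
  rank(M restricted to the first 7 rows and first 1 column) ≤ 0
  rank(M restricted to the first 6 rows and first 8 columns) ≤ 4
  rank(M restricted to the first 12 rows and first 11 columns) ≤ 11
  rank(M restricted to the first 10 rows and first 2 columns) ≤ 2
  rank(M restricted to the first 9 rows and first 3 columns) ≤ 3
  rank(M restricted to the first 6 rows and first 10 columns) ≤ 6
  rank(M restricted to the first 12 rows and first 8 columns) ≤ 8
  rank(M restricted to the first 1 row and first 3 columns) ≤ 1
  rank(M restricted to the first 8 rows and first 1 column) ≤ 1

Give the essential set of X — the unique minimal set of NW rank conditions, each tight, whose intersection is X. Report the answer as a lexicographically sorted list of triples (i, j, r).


Computing R[i][j] = min implied NW-rank bound (n=12, 34 conditions):

  R[1]: 0 | 0 | 0 | 0 | 0 | 1 | 1 | 1 | 1 | 1 | 1 | 1
  R[2]: 0 | 0 | 1 | 1 | 1 | 2 | 2 | 2 | 2 | 2 | 2 | 2
  R[3]: 0 | 0 | 1 | 1 | 1 | 2 | 2 | 2 | 3 | 3 | 3 | 3
  R[4]: 0 | 0 | 1 | 2 | 2 | 3 | 3 | 3 | 4 | 4 | 4 | 4
  R[5]: 0 | 0 | 1 | 2 | 2 | 3 | 3 | 3 | 4 | 5 | 5 | 5
  R[6]: 0 | 0 | 1 | 2 | 2 | 3 | 4 | 4 | 5 | 6 | 6 | 6
  R[7]: 0 | 1 | 2 | 3 | 3 | 4 | 5 | 5 | 6 | 7 | 7 | 7
  R[8]: 1 | 2 | 3 | 4 | 4 | 5 | 6 | 6 | 7 | 8 | 8 | 8
  R[9]: 1 | 2 | 3 | 4 | 4 | 5 | 6 | 7 | 8 | 9 | 9 | 9
  R[10]: 1 | 2 | 3 | 4 | 4 | 5 | 6 | 7 | 8 | 9 | 10 | 10
  R[11]: 1 | 2 | 3 | 4 | 4 | 5 | 6 | 7 | 8 | 9 | 10 | 11
  R[12]: 1 | 2 | 3 | 4 | 5 | 6 | 7 | 8 | 9 | 10 | 11 | 12

reading off 1-entries of Δ²R: w = (6, 3, 9, 4, 10, 7, 2, 1, 8, 11, 12, 5).

ℓ(w)=27; the 8 essential cells (i,j,r):

[(1, 5, 0), (3, 5, 1), (3, 8, 2), (5, 8, 3), (6, 2, 0), (6, 5, 2), (7, 1, 0), (11, 5, 4)]


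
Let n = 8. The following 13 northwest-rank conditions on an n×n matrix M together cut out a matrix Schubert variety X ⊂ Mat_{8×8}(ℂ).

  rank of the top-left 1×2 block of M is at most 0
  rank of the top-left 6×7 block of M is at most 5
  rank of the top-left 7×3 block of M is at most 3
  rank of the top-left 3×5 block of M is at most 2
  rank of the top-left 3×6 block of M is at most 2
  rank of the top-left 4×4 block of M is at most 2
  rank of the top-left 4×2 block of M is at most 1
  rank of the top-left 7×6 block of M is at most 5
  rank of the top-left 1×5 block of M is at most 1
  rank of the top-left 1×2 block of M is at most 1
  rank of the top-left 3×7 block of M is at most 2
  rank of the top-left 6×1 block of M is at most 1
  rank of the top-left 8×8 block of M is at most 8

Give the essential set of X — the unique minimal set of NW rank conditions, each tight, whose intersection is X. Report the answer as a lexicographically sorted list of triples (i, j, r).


Recovering R(i,j) via the rank-extension bound from the 13 conditions:

  R[1]: 0, 0, 1, 1, 1, 1, 1, 1
  R[2]: 1, 1, 2, 2, 2, 2, 2, 2
  R[3]: 1, 1, 2, 2, 2, 2, 2, 3
  R[4]: 1, 1, 2, 2, 3, 3, 3, 4
  R[5]: 1, 2, 3, 3, 4, 4, 4, 5
  R[6]: 1, 2, 3, 4, 5, 5, 5, 6
  R[7]: 1, 2, 3, 4, 5, 5, 6, 7
  R[8]: 1, 2, 3, 4, 5, 6, 7, 8

the unique w with this rank table is (3, 1, 8, 5, 2, 4, 7, 6).

Fulton essential set (5 of the 10 Rothe cells):

[(1, 2, 0), (3, 7, 2), (4, 2, 1), (4, 4, 2), (7, 6, 5)]


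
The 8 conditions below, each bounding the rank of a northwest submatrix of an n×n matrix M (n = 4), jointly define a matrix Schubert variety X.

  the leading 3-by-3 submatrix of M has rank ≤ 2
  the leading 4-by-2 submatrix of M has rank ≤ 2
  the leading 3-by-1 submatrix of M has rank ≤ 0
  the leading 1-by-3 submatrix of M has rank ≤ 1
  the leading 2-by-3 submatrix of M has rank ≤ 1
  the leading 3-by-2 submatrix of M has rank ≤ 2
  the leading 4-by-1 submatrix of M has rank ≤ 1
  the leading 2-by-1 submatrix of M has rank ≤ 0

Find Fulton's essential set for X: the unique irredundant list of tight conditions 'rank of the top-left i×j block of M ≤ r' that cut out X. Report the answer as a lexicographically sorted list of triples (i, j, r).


Rank table r_w(4×4) implied by the 8 constraints:

  R[1]: 0 | 1 | 1 | 1
  R[2]: 0 | 1 | 1 | 2
  R[3]: 0 | 1 | 2 | 3
  R[4]: 1 | 2 | 3 | 4

giving w = (2, 4, 3, 1) via Δ²R.

Rothe diagram D(w) (4 cells), 2 SE-corners (essential conditions):

[(2, 3, 1), (3, 1, 0)]


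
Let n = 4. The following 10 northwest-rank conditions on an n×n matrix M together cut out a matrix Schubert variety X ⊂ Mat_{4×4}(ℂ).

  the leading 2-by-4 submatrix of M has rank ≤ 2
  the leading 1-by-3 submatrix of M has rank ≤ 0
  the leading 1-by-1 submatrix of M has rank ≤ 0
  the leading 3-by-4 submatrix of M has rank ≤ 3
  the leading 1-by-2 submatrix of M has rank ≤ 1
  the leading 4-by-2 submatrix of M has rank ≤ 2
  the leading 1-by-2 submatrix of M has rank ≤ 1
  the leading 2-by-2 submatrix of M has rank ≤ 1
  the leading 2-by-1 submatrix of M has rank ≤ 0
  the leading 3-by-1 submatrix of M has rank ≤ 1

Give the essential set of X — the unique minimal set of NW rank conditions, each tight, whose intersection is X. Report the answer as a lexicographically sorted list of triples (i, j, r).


Recovering R(i,j) via the rank-extension bound from the 10 conditions:

  0 | 0 | 0 | 1
  0 | 1 | 1 | 2
  1 | 2 | 2 | 3
  1 | 2 | 3 | 4

reading off 1-entries of Δ²R: w = (4, 2, 1, 3).

2 SE-corners of the 4-cell Rothe diagram give Ess(w):

[(1, 3, 0), (2, 1, 0)]


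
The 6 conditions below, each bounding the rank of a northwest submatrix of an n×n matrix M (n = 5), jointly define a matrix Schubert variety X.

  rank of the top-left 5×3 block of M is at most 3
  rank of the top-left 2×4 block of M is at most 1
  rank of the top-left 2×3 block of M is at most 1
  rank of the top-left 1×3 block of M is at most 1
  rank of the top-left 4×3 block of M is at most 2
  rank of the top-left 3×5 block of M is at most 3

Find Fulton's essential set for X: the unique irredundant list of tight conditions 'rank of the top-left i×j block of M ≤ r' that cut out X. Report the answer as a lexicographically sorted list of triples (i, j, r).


Reconstructing r_w from the 6 given conditions:

  row 1: 1, 1, 1, 1, 1
  row 2: 1, 1, 1, 1, 2
  row 3: 1, 2, 2, 2, 3
  row 4: 1, 2, 2, 3, 4
  row 5: 1, 2, 3, 4, 5

so w = (1, 5, 2, 4, 3).

|D(w)|=4, |Ess(w)|=2:

[(2, 4, 1), (4, 3, 2)]


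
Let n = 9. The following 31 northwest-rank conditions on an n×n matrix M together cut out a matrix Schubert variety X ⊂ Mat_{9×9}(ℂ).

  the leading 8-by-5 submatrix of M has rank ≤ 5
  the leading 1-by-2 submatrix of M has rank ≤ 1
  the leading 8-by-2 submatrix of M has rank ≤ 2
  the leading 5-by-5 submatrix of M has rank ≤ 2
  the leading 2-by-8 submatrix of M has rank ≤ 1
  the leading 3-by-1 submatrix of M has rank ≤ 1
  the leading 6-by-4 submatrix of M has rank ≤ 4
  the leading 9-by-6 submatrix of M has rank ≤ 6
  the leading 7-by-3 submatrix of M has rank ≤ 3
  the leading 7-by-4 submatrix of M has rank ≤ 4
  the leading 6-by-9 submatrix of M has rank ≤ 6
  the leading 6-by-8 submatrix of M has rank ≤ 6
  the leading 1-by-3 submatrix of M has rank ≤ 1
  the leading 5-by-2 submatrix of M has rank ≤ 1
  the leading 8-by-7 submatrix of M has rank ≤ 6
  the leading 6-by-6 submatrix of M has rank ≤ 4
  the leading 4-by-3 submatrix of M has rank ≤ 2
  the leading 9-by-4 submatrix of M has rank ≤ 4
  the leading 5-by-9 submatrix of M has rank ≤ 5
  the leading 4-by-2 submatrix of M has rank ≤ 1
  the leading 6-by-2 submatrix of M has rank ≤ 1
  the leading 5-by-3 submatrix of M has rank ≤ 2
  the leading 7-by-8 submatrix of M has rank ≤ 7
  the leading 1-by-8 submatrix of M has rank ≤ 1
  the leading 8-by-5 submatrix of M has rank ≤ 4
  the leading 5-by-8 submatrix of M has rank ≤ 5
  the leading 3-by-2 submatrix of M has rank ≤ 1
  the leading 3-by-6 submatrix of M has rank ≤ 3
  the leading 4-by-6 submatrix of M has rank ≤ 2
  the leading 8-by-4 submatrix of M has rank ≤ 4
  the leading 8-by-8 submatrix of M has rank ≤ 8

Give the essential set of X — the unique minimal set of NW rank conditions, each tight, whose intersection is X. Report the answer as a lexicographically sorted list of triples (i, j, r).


Reconstructing r_w from the 31 given conditions:

  i=1: 1 | 1 | 1 | 1 | 1 | 1 | 1 | 1 | 1
  i=2: 1 | 1 | 1 | 1 | 1 | 1 | 1 | 1 | 2
  i=3: 1 | 1 | 2 | 2 | 2 | 2 | 2 | 2 | 3
  i=4: 1 | 1 | 2 | 2 | 2 | 2 | 3 | 3 | 4
  i=5: 1 | 1 | 2 | 2 | 2 | 3 | 4 | 4 | 5
  i=6: 1 | 1 | 2 | 3 | 3 | 4 | 5 | 5 | 6
  i=7: 1 | 2 | 3 | 4 | 4 | 5 | 6 | 6 | 7
  i=8: 1 | 2 | 3 | 4 | 4 | 5 | 6 | 7 | 8
  i=9: 1 | 2 | 3 | 4 | 5 | 6 | 7 | 8 | 9

hence w(1..9) = (1, 9, 3, 7, 6, 4, 2, 8, 5).

ℓ(w)=17; the 5 essential cells (i,j,r):

[(2, 8, 1), (4, 6, 2), (5, 5, 2), (6, 2, 1), (8, 5, 4)]


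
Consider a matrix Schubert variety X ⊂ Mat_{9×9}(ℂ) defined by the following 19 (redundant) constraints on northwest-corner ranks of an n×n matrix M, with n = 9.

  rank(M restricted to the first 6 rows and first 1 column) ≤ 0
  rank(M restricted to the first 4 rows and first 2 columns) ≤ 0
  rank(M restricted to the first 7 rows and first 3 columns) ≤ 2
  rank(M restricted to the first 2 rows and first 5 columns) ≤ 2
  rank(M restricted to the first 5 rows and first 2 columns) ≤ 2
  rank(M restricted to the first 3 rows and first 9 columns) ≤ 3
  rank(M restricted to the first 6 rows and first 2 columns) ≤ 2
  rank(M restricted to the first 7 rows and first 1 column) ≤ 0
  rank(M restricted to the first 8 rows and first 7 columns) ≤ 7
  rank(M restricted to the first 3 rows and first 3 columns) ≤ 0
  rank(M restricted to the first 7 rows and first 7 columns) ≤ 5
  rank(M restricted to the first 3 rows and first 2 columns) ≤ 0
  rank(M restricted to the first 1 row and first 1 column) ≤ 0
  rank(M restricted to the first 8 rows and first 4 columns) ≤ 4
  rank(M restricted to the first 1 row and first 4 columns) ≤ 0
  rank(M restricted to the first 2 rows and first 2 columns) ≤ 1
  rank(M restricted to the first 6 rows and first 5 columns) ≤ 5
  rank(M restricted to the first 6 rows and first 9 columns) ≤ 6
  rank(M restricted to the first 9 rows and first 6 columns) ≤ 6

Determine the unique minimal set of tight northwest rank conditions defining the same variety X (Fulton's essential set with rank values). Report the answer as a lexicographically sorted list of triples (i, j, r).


Computing R[i][j] = min implied NW-rank bound (n=9, 19 conditions):

  i=1: 0, 0, 0, 0, 1, 1, 1, 1, 1
  i=2: 0, 0, 0, 1, 2, 2, 2, 2, 2
  i=3: 0, 0, 0, 1, 2, 3, 3, 3, 3
  i=4: 0, 0, 1, 2, 3, 4, 4, 4, 4
  i=5: 0, 1, 2, 3, 4, 5, 5, 5, 5
  i=6: 0, 1, 2, 3, 4, 5, 5, 6, 6
  i=7: 0, 1, 2, 3, 4, 5, 5, 6, 7
  i=8: 1, 2, 3, 4, 5, 6, 6, 7, 8
  i=9: 1, 2, 3, 4, 5, 6, 7, 8, 9

hence w(1..9) = (5, 4, 6, 3, 2, 8, 9, 1, 7).

D(w) has 17 cells with 5 SE-corners; essential set:

[(1, 4, 0), (3, 3, 0), (4, 2, 0), (7, 1, 0), (7, 7, 5)]


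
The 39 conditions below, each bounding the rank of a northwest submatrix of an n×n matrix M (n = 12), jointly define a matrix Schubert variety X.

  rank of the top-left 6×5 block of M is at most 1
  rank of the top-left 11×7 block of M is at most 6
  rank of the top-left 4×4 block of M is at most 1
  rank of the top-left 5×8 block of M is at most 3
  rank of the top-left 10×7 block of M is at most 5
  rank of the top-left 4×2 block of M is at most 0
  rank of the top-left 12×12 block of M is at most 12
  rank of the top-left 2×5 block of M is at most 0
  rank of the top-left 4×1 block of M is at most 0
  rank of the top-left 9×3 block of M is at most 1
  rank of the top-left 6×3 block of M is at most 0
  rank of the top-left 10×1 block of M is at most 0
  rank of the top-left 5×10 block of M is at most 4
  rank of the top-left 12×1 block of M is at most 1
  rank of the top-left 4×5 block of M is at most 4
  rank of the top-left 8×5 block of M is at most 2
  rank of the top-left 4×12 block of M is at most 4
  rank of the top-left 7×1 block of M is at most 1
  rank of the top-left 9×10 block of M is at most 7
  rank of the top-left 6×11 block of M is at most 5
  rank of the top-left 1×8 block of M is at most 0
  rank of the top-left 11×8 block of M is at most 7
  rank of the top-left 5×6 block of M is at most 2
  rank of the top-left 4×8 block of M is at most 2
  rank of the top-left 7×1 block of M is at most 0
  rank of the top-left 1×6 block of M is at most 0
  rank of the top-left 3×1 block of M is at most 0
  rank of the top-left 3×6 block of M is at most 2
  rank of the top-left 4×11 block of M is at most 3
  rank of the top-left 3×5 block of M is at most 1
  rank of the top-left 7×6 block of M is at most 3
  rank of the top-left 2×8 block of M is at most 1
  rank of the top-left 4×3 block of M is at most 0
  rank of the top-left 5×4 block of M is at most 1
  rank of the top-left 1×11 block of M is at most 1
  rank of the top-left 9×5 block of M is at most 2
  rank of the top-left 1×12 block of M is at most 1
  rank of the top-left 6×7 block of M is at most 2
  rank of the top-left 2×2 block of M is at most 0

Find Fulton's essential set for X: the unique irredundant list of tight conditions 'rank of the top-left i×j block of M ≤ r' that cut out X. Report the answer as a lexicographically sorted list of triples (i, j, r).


Propagating the 39 rank bounds to every northwest block:

  i=1: 0  0  0  0  0  0  0  0  1  1  1  1
  i=2: 0  0  0  0  0  1  1  1  2  2  2  2
  i=3: 0  0  0  1  1  2  2  2  3  3  3  3
  i=4: 0  0  0  1  1  2  2  2  3  3  3  4
  i=5: 0  0  0  1  1  2  2  3  4  4  4  5
  i=6: 0  0  0  1  1  2  2  3  4  5  5  6
  i=7: 0  1  1  2  2  3  3  4  5  6  6  7
  i=8: 0  1  1  2  2  3  4  5  6  7  7  8
  i=9: 0  1  1  2  2  3  4  5  6  7  8  9
  i=10: 0  1  2  3  3  4  5  6  7  8  9  10
  i=11: 1  2  3  4  4  5  6  7  8  9  10  11
  i=12: 1  2  3  4  5  6  7  8  9  10  11  12

the unique w with this rank table is (9, 6, 4, 12, 8, 10, 2, 7, 11, 3, 1, 5).

D(w) has 42 cells with 10 SE-corners; essential set:

[(1, 8, 0), (2, 5, 0), (4, 8, 2), (4, 11, 3), (6, 3, 0), (6, 5, 1), (6, 7, 2), (9, 3, 1), (9, 5, 2), (10, 1, 0)]


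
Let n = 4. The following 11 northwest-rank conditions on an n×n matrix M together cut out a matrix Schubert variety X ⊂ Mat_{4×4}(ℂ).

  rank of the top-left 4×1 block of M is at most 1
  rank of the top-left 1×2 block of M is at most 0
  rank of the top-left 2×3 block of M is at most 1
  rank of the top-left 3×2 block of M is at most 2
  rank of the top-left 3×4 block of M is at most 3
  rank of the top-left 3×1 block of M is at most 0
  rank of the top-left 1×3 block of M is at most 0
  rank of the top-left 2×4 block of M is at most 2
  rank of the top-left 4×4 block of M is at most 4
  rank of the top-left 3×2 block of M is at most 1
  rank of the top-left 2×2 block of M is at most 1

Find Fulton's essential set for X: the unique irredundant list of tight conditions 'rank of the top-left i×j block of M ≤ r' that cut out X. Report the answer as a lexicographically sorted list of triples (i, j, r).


Computing R[i][j] = min implied NW-rank bound (n=4, 11 conditions):

  0, 0, 0, 1
  0, 1, 1, 2
  0, 1, 2, 3
  1, 2, 3, 4

second differences of R give the permutation w = (4, 2, 3, 1).

2 SE-corners of the 5-cell Rothe diagram give Ess(w):

[(1, 3, 0), (3, 1, 0)]


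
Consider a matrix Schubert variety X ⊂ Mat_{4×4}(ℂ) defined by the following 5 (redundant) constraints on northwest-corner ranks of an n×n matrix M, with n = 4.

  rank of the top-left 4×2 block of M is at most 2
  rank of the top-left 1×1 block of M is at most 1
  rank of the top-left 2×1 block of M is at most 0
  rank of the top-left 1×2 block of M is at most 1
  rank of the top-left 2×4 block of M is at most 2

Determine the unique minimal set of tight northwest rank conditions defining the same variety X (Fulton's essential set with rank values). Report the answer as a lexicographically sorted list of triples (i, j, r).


Rank table r_w(4×4) implied by the 5 constraints:

  R[1]: 0  1  1  1
  R[2]: 0  1  2  2
  R[3]: 1  2  3  3
  R[4]: 1  2  3  4

giving w = (2, 3, 1, 4) via Δ²R.

ℓ(w)=2; the 1 essential cell (i,j,r):

[(2, 1, 0)]


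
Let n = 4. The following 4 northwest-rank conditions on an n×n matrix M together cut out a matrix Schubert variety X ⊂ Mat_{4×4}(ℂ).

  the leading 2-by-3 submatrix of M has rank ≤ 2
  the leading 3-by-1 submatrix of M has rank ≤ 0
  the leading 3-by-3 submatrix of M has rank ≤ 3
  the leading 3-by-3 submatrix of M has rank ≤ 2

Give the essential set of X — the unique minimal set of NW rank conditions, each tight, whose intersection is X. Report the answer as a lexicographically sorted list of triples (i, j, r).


The tightest implied rank at each (i,j), from the 4 conditions:

  row 1: 0, 1, 1, 1
  row 2: 0, 1, 2, 2
  row 3: 0, 1, 2, 3
  row 4: 1, 2, 3, 4

hence w(1..4) = (2, 3, 4, 1).

Fulton essential set (1 of the 3 Rothe cells):

[(3, 1, 0)]


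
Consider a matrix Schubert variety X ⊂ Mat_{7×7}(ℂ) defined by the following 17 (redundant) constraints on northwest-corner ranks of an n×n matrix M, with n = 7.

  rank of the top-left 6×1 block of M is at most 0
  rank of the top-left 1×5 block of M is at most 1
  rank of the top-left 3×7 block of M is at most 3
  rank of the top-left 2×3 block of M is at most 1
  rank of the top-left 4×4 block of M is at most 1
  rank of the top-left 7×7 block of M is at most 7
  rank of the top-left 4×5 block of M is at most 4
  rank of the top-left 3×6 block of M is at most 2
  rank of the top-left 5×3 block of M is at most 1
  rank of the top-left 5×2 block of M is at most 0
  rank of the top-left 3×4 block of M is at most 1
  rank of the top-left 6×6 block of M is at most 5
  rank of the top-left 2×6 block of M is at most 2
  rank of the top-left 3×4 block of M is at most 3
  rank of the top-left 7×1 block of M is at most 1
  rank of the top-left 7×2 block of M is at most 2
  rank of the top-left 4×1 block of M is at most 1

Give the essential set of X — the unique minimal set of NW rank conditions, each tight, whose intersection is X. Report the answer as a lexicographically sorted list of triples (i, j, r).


Recovering R(i,j) via the rank-extension bound from the 17 conditions:

  i=1: 0 | 0 | 1 | 1 | 1 | 1 | 1
  i=2: 0 | 0 | 1 | 1 | 2 | 2 | 2
  i=3: 0 | 0 | 1 | 1 | 2 | 2 | 3
  i=4: 0 | 0 | 1 | 1 | 2 | 3 | 4
  i=5: 0 | 0 | 1 | 2 | 3 | 4 | 5
  i=6: 0 | 1 | 2 | 3 | 4 | 5 | 6
  i=7: 1 | 2 | 3 | 4 | 5 | 6 | 7

so w = (3, 5, 7, 6, 4, 2, 1).

ℓ(w)=15; the 4 essential cells (i,j,r):

[(3, 6, 2), (4, 4, 1), (5, 2, 0), (6, 1, 0)]


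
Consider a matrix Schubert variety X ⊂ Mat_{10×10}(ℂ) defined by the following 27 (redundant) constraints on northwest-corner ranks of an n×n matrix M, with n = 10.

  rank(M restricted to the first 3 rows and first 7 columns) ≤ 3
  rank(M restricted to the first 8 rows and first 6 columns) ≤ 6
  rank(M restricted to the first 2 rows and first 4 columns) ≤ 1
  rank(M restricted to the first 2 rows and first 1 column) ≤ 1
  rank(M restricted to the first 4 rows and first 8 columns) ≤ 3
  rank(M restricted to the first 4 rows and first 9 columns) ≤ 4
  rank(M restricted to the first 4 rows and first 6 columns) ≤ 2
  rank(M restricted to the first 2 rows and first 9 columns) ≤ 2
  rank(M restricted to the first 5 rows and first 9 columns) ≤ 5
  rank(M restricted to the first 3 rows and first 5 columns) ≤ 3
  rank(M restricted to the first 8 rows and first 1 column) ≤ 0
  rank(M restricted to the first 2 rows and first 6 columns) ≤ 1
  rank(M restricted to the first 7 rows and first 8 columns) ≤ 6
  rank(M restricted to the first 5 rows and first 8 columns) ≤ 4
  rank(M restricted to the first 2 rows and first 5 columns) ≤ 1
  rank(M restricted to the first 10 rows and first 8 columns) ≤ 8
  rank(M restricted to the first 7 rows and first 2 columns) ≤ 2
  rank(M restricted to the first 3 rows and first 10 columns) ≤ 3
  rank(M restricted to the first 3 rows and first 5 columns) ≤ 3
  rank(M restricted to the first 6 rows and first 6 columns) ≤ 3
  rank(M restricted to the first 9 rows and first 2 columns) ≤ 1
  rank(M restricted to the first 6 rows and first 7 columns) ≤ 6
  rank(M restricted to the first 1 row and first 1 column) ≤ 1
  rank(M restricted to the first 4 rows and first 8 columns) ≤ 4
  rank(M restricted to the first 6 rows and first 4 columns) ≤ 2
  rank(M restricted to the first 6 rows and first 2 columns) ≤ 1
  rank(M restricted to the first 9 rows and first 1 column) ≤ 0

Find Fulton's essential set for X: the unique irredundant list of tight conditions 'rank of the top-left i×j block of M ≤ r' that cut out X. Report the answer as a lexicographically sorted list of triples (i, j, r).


The tightest implied rank at each (i,j), from the 27 conditions:

  i=1: 0, 1, 1, 1, 1, 1, 1, 1, 1, 1
  i=2: 0, 1, 1, 1, 1, 1, 2, 2, 2, 2
  i=3: 0, 1, 2, 2, 2, 2, 3, 3, 3, 3
  i=4: 0, 1, 2, 2, 2, 2, 3, 3, 4, 4
  i=5: 0, 1, 2, 2, 3, 3, 4, 4, 5, 5
  i=6: 0, 1, 2, 2, 3, 3, 4, 5, 6, 6
  i=7: 0, 1, 2, 3, 4, 4, 5, 6, 7, 7
  i=8: 0, 1, 2, 3, 4, 5, 6, 7, 8, 8
  i=9: 0, 1, 2, 3, 4, 5, 6, 7, 8, 9
  i=10: 1, 2, 3, 4, 5, 6, 7, 8, 9, 10

so w = (2, 7, 3, 9, 5, 8, 4, 6, 10, 1).

Rothe diagram D(w) (20 cells), 6 SE-corners (essential conditions):

[(2, 6, 1), (4, 6, 2), (4, 8, 3), (6, 4, 2), (6, 6, 3), (9, 1, 0)]


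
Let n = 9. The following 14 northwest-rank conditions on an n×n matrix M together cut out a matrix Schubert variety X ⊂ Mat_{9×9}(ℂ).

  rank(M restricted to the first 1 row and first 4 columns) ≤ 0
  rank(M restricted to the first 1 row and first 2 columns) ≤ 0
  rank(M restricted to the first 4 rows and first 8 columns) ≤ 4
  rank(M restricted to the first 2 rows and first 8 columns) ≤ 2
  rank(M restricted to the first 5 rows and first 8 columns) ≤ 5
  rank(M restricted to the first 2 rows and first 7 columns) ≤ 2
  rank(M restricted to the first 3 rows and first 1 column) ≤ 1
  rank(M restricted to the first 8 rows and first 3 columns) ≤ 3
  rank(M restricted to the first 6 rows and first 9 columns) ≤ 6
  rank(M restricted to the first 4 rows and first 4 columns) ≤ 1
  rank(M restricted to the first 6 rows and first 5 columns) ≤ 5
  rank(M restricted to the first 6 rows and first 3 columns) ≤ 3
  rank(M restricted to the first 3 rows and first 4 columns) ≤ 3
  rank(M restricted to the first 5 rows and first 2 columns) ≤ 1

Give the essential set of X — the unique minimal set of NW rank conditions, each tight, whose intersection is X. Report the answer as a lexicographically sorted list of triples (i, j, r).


Reconstructing r_w from the 14 given conditions:

  i=1: 0, 0, 0, 0, 1, 1, 1, 1, 1
  i=2: 1, 1, 1, 1, 2, 2, 2, 2, 2
  i=3: 1, 1, 1, 1, 2, 3, 3, 3, 3
  i=4: 1, 1, 1, 1, 2, 3, 4, 4, 4
  i=5: 1, 1, 2, 2, 3, 4, 5, 5, 5
  i=6: 1, 2, 3, 3, 4, 5, 6, 6, 6
  i=7: 1, 2, 3, 4, 5, 6, 7, 7, 7
  i=8: 1, 2, 3, 4, 5, 6, 7, 8, 8
  i=9: 1, 2, 3, 4, 5, 6, 7, 8, 9

giving w = (5, 1, 6, 7, 3, 2, 4, 8, 9) via Δ²R.

D(w) has 11 cells with 3 SE-corners; essential set:

[(1, 4, 0), (4, 4, 1), (5, 2, 1)]


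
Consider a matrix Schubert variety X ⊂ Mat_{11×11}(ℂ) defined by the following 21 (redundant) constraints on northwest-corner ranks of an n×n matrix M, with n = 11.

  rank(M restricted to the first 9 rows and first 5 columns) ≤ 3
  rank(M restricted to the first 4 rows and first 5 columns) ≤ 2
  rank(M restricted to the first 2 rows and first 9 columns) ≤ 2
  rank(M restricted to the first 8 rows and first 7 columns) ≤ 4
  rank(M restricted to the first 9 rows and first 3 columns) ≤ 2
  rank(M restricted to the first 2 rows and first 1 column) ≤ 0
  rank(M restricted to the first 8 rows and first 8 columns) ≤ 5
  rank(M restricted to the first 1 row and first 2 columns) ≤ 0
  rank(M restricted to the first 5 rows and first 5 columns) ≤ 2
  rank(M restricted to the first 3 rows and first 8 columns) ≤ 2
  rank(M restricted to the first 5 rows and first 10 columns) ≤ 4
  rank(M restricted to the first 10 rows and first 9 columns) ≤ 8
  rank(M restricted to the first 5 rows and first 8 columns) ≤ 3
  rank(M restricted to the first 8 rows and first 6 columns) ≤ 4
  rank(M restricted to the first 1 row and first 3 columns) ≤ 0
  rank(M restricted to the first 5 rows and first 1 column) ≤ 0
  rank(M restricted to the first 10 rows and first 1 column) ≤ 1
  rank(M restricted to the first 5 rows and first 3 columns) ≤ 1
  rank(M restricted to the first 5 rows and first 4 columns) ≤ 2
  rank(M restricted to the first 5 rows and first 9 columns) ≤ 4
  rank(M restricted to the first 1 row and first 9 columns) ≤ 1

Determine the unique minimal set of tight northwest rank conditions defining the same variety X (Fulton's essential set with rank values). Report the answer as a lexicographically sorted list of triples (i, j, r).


Rank table r_w(11×11) implied by the 21 constraints:

  i=1: 0 | 0 | 0 | 1 | 1 | 1 | 1 | 1 | 1 | 1 | 1
  i=2: 0 | 1 | 1 | 2 | 2 | 2 | 2 | 2 | 2 | 2 | 2
  i=3: 0 | 1 | 1 | 2 | 2 | 2 | 2 | 2 | 3 | 3 | 3
  i=4: 0 | 1 | 1 | 2 | 2 | 3 | 3 | 3 | 4 | 4 | 4
  i=5: 0 | 1 | 1 | 2 | 2 | 3 | 3 | 3 | 4 | 4 | 5
  i=6: 1 | 2 | 2 | 3 | 3 | 4 | 4 | 4 | 5 | 5 | 6
  i=7: 1 | 2 | 2 | 3 | 3 | 4 | 4 | 5 | 6 | 6 | 7
  i=8: 1 | 2 | 2 | 3 | 3 | 4 | 4 | 5 | 6 | 7 | 8
  i=9: 1 | 2 | 2 | 3 | 3 | 4 | 5 | 6 | 7 | 8 | 9
  i=10: 1 | 2 | 3 | 4 | 4 | 5 | 6 | 7 | 8 | 9 | 10
  i=11: 1 | 2 | 3 | 4 | 5 | 6 | 7 | 8 | 9 | 10 | 11

reading off 1-entries of Δ²R: w = (4, 2, 9, 6, 11, 1, 8, 10, 7, 3, 5).

10 SE-corners of the 27-cell Rothe diagram give Ess(w):

[(1, 3, 0), (3, 8, 2), (5, 1, 0), (5, 3, 1), (5, 5, 2), (5, 8, 3), (5, 10, 4), (8, 7, 4), (9, 3, 2), (9, 5, 3)]


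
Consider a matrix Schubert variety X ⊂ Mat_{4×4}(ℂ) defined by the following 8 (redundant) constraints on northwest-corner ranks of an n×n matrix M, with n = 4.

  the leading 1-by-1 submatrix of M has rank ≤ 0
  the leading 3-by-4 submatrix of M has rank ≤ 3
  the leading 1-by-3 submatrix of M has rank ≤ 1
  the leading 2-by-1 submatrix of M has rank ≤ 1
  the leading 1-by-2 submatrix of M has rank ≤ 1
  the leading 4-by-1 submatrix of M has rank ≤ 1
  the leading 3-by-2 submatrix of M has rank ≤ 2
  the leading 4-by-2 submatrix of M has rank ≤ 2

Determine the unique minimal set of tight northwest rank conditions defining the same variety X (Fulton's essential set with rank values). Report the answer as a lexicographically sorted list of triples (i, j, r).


Computing R[i][j] = min implied NW-rank bound (n=4, 8 conditions):

  R[1]: 0, 1, 1, 1
  R[2]: 1, 2, 2, 2
  R[3]: 1, 2, 3, 3
  R[4]: 1, 2, 3, 4

giving w = (2, 1, 3, 4) via Δ²R.

ℓ(w)=1; the 1 essential cell (i,j,r):

[(1, 1, 0)]


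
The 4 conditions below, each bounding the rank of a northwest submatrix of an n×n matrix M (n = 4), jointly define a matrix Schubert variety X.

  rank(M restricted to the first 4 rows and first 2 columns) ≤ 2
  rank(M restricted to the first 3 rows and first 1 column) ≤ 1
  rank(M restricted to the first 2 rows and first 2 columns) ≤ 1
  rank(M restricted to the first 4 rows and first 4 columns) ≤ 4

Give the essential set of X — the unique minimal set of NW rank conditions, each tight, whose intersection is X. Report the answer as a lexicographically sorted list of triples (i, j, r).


The tightest implied rank at each (i,j), from the 4 conditions:

  1 1 1 1
  1 1 2 2
  1 2 3 3
  1 2 3 4

the unique w with this rank table is (1, 3, 2, 4).

1 SE-corner of the 1-cell Rothe diagram gives Ess(w):

[(2, 2, 1)]


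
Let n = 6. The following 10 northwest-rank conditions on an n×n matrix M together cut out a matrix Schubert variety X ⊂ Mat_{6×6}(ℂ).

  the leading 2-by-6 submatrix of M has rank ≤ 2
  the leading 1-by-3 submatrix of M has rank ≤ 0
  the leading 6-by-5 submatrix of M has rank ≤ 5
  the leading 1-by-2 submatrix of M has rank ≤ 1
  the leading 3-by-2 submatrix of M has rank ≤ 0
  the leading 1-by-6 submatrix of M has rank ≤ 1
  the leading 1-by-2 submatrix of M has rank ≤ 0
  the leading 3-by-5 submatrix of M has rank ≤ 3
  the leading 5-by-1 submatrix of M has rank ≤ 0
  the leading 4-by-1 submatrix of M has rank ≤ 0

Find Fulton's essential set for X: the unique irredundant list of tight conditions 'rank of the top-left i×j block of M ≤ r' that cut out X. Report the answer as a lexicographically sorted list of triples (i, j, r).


Reconstructing r_w from the 10 given conditions:

  R[1]: 0 0 0 1 1 1
  R[2]: 0 0 1 2 2 2
  R[3]: 0 0 1 2 3 3
  R[4]: 0 1 2 3 4 4
  R[5]: 0 1 2 3 4 5
  R[6]: 1 2 3 4 5 6

hence w(1..6) = (4, 3, 5, 2, 6, 1).

D(w) has 9 cells with 3 SE-corners; essential set:

[(1, 3, 0), (3, 2, 0), (5, 1, 0)]


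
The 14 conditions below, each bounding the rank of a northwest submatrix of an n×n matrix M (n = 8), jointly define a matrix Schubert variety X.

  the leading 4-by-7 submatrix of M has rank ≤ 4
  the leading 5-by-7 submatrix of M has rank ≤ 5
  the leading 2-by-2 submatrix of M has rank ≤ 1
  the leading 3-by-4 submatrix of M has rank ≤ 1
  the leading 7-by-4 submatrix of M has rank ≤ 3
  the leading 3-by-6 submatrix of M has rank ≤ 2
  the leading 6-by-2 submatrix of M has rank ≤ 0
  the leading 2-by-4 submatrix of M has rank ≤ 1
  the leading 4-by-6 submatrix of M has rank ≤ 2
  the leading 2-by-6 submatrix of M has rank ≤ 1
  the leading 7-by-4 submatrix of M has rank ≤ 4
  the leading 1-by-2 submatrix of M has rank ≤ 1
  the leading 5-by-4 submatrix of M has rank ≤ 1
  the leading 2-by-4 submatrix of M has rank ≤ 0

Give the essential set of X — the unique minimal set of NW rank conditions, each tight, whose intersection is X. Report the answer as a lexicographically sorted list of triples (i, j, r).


Propagating the 14 rank bounds to every northwest block:

  row 1: 0 0 0 0 1 1 1 1
  row 2: 0 0 0 0 1 1 2 2
  row 3: 0 0 1 1 2 2 3 3
  row 4: 0 0 1 1 2 2 3 4
  row 5: 0 0 1 1 2 3 4 5
  row 6: 0 0 1 2 3 4 5 6
  row 7: 1 1 2 3 4 5 6 7
  row 8: 1 2 3 4 5 6 7 8

hence w(1..8) = (5, 7, 3, 8, 6, 4, 1, 2).

ℓ(w)=20; the 5 essential cells (i,j,r):

[(2, 4, 0), (2, 6, 1), (4, 6, 2), (5, 4, 1), (6, 2, 0)]
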